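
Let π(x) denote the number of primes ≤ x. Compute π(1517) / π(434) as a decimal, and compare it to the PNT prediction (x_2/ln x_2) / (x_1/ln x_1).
π(1517)/π(434) = 240/84 ≈ 2.8571;  PNT prediction ≈ 2.8982.

π(434) = 84 and π(1517) = 240, so π(1517)/π(434) ≈ 2.8571. The PNT-predicted ratio is (1517/ln(1517)) / (434/ln(434)) ≈ 2.8982. The two agree to within a few percent, as expected.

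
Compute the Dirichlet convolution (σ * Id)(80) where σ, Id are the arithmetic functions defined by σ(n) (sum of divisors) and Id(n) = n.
(σ * Id)(80) = 1419

Divisors of 80: [1, 2, 4, 5, 8, 10, 16, 20, 40, 80]. For each d | 80:
  d = 1: σ(1) · Id(80/1) = 1 · 80 = 80
  d = 2: σ(2) · Id(80/2) = 3 · 40 = 120
  d = 4: σ(4) · Id(80/4) = 7 · 20 = 140
  d = 5: σ(5) · Id(80/5) = 6 · 16 = 96
  d = 8: σ(8) · Id(80/8) = 15 · 10 = 150
  d = 10: σ(10) · Id(80/10) = 18 · 8 = 144
  d = 16: σ(16) · Id(80/16) = 31 · 5 = 155
  d = 20: σ(20) · Id(80/20) = 42 · 4 = 168
  d = 40: σ(40) · Id(80/40) = 90 · 2 = 180
  d = 80: σ(80) · Id(80/80) = 186 · 1 = 186
Summing: (σ * Id)(80) = 80 + 120 + 140 + 96 + 150 + 144 + 155 + 168 + 180 + 186 = 1419.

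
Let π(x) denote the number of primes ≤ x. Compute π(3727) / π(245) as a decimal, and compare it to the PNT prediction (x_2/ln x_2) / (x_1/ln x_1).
π(3727)/π(245) = 520/53 ≈ 9.8113;  PNT prediction ≈ 10.1767.

π(245) = 53 and π(3727) = 520, so π(3727)/π(245) ≈ 9.8113. The PNT-predicted ratio is (3727/ln(3727)) / (245/ln(245)) ≈ 10.1767. The two agree to within a few percent, as expected.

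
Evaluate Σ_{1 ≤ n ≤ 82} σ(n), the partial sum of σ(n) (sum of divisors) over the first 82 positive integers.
Σ_{n ≤ 82} σ(n) = 5561

Compute σ(n) for each 1 ≤ n ≤ 82: σ(1) = 1, σ(2) = 3, σ(3) = 4, σ(4) = 7, σ(5) = 6, σ(6) = 12, σ(7) = 8, σ(8) = 15, σ(9) = 13, σ(10) = 18, σ(11) = 12, σ(12) = 28, σ(13) = 14, σ(14) = 24, σ(15) = 24, σ(16) = 31, σ(17) = 18, σ(18) = 39, σ(19) = 20, σ(20) = 42, σ(21) = 32, σ(22) = 36, σ(23) = 24, σ(24) = 60, σ(25) = 31, σ(26) = 42, σ(27) = 40, σ(28) = 56, σ(29) = 30, σ(30) = 72, σ(31) = 32, σ(32) = 63, σ(33) = 48, σ(34) = 54, σ(35) = 48, σ(36) = 91, σ(37) = 38, σ(38) = 60, σ(39) = 56, σ(40) = 90, σ(41) = 42, σ(42) = 96, σ(43) = 44, σ(44) = 84, σ(45) = 78, σ(46) = 72, σ(47) = 48, σ(48) = 124, σ(49) = 57, σ(50) = 93, σ(51) = 72, σ(52) = 98, σ(53) = 54, σ(54) = 120, σ(55) = 72, σ(56) = 120, σ(57) = 80, σ(58) = 90, σ(59) = 60, σ(60) = 168, σ(61) = 62, σ(62) = 96, σ(63) = 104, σ(64) = 127, σ(65) = 84, σ(66) = 144, σ(67) = 68, σ(68) = 126, σ(69) = 96, σ(70) = 144, σ(71) = 72, σ(72) = 195, σ(73) = 74, σ(74) = 114, σ(75) = 124, σ(76) = 140, σ(77) = 96, σ(78) = 168, σ(79) = 80, σ(80) = 186, σ(81) = 121, σ(82) = 126. Summing all 82 values: 5561. (Average order: Σ_{n ≤ x} σ(n) ~ (π²/12) x². For x = 82, (π²/12)·82² ≈ 5530.27.)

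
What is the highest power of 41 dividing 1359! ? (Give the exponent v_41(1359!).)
v_41(1359!) = 33

Legendre's formula: v_p(n!) = Σ_{k ≥ 1} ⌊n / p^k⌋. For p = 41, n = 1359, the terms are:
  ⌊1359/41^1⌋ = ⌊1359/41⌋ = 33
(the next term ⌊1359/41^2⌋ = 0, terminating the sum). Summing: v_41(1359!) = 33 = 33.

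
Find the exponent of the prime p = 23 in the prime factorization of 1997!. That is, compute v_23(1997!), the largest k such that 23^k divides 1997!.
v_23(1997!) = 89

Legendre's formula: v_p(n!) = Σ_{k ≥ 1} ⌊n / p^k⌋. For p = 23, n = 1997, the terms are:
  ⌊1997/23^1⌋ = ⌊1997/23⌋ = 86
  ⌊1997/23^2⌋ = ⌊1997/529⌋ = 3
(the next term ⌊1997/23^3⌋ = 0, terminating the sum). Summing: v_23(1997!) = 86 + 3 = 89.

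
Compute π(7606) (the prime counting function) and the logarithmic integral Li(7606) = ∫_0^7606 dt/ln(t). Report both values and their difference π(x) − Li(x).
π(7606) = 966;  Li(7606) ≈ 982.45;  π(x) − Li(x) ≈ -16.45.

Direct count of primes ≤ 7606 gives π(7606) = 966. Numerical evaluation of the logarithmic integral gives Li(7606) ≈ 982.45. The difference π(x) − Li(x) ≈ -16.45 is typically negative for small/moderate x (Li(x) overestimates), though Littlewood's theorem shows this sign changes infinitely often.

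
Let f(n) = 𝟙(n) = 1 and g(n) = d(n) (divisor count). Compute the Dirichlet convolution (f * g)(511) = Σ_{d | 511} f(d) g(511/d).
(𝟙 * d)(511) = 9

Divisors of 511: [1, 7, 73, 511]. For each d | 511:
  d = 1: 𝟙(1) · d(511/1) = 1 · 4 = 4
  d = 7: 𝟙(7) · d(511/7) = 1 · 2 = 2
  d = 73: 𝟙(73) · d(511/73) = 1 · 2 = 2
  d = 511: 𝟙(511) · d(511/511) = 1 · 1 = 1
Summing: (𝟙 * d)(511) = 4 + 2 + 2 + 1 = 9.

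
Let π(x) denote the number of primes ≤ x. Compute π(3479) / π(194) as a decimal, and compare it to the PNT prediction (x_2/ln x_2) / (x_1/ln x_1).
π(3479)/π(194) = 487/44 ≈ 11.0682;  PNT prediction ≈ 11.5848.

π(194) = 44 and π(3479) = 487, so π(3479)/π(194) ≈ 11.0682. The PNT-predicted ratio is (3479/ln(3479)) / (194/ln(194)) ≈ 11.5848. The two agree to within a few percent, as expected.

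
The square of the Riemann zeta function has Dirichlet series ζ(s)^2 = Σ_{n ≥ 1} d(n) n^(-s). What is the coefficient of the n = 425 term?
d(425) = 6

ζ(s)^2 = (Σ 1/m^s)(Σ 1/k^s). The coefficient of 1/n^s in the product is the number of ordered pairs (m, k) with mk = n, which equals d(n). For n = 425, divisors are [1, 5, 17, 25, 85, 425], so d(425) = 6.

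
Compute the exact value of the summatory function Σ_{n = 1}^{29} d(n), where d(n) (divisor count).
Σ_{n ≤ 29} d(n) = 103

Compute d(n) for each 1 ≤ n ≤ 29: d(1) = 1, d(2) = 2, d(3) = 2, d(4) = 3, d(5) = 2, d(6) = 4, d(7) = 2, d(8) = 4, d(9) = 3, d(10) = 4, d(11) = 2, d(12) = 6, d(13) = 2, d(14) = 4, d(15) = 4, d(16) = 5, d(17) = 2, d(18) = 6, d(19) = 2, d(20) = 6, d(21) = 4, d(22) = 4, d(23) = 2, d(24) = 8, d(25) = 3, d(26) = 4, d(27) = 4, d(28) = 6, d(29) = 2. Summing all 29 values: 103. (Dirichlet's divisor formula: Σ_{n ≤ x} d(n) = x ln(x) + (2γ − 1) x + O(√x). For x = 29, the asymptotic estimate is ≈ 102.13.)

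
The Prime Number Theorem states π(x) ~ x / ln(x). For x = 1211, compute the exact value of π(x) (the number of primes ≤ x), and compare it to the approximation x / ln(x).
π(1211) = 197;  x/ln(x) ≈ 170.58;  relative error ≈ 13.41%.

Directly count primes up to 1211: π(1211) = 197. The PNT approximation gives 1211/ln(1211) ≈ 1211/7.09920 ≈ 170.58. Relative error (π(x) − x/ln(x)) / π(x) ≈ 13.41%; the approximation is known to undercount slightly (Li(x) is a better estimate).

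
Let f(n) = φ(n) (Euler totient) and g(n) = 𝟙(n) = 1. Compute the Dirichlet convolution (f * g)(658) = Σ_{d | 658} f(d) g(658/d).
(φ * 𝟙)(658) = 658

Divisors of 658: [1, 2, 7, 14, 47, 94, 329, 658]. For each d | 658:
  d = 1: φ(1) · 𝟙(658/1) = 1 · 1 = 1
  d = 2: φ(2) · 𝟙(658/2) = 1 · 1 = 1
  d = 7: φ(7) · 𝟙(658/7) = 6 · 1 = 6
  d = 14: φ(14) · 𝟙(658/14) = 6 · 1 = 6
  d = 47: φ(47) · 𝟙(658/47) = 46 · 1 = 46
  d = 94: φ(94) · 𝟙(658/94) = 46 · 1 = 46
  d = 329: φ(329) · 𝟙(658/329) = 276 · 1 = 276
  d = 658: φ(658) · 𝟙(658/658) = 276 · 1 = 276
Summing: (φ * 𝟙)(658) = 1 + 1 + 6 + 6 + 46 + 46 + 276 + 276 = 658.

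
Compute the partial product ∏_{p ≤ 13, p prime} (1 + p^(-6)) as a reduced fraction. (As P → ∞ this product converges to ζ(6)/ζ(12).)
∏ = 261167492243135861/256778456493448890

The primes p ≤ 13 are [2, 3, 5, 7, 11, 13]. For each, (1 + 1/p^6) = (p^6 + 1)/p^6. Multiplying these fractions over p ∈ [2, 3, 5, 7, 11, 13] gives 261167492243135861/256778456493448890. (In the limit P → ∞ this tends to ζ(6)/ζ(12).)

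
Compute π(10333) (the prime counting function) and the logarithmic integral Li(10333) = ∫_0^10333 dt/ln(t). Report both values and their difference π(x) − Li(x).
π(10333) = 1268;  Li(10333) ≈ 1282.23;  π(x) − Li(x) ≈ -14.23.

Direct count of primes ≤ 10333 gives π(10333) = 1268. Numerical evaluation of the logarithmic integral gives Li(10333) ≈ 1282.23. The difference π(x) − Li(x) ≈ -14.23 is typically negative for small/moderate x (Li(x) overestimates), though Littlewood's theorem shows this sign changes infinitely often.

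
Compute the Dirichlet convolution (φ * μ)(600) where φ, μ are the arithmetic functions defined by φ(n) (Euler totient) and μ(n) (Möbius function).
(φ * μ)(600) = 32

Divisors of 600: [1, 2, 3, 4, 5, 6, 8, 10, 12, 15, 20, 24, 25, 30, 40, 50, 60, 75, 100, 120, 150, 200, 300, 600]. For each d | 600:
  d = 1: φ(1) · μ(600/1) = 1 · 0 = 0
  d = 2: φ(2) · μ(600/2) = 1 · 0 = 0
  d = 3: φ(3) · μ(600/3) = 2 · 0 = 0
  d = 4: φ(4) · μ(600/4) = 2 · 0 = 0
  d = 5: φ(5) · μ(600/5) = 4 · 0 = 0
  d = 6: φ(6) · μ(600/6) = 2 · 0 = 0
  d = 8: φ(8) · μ(600/8) = 4 · 0 = 0
  d = 10: φ(10) · μ(600/10) = 4 · 0 = 0
  d = 12: φ(12) · μ(600/12) = 4 · 0 = 0
  d = 15: φ(15) · μ(600/15) = 8 · 0 = 0
  d = 20: φ(20) · μ(600/20) = 8 · -1 = -8
  d = 24: φ(24) · μ(600/24) = 8 · 0 = 0
  d = 25: φ(25) · μ(600/25) = 20 · 0 = 0
  d = 30: φ(30) · μ(600/30) = 8 · 0 = 0
  d = 40: φ(40) · μ(600/40) = 16 · 1 = 16
  d = 50: φ(50) · μ(600/50) = 20 · 0 = 0
  d = 60: φ(60) · μ(600/60) = 16 · 1 = 16
  d = 75: φ(75) · μ(600/75) = 40 · 0 = 0
  d = 100: φ(100) · μ(600/100) = 40 · 1 = 40
  d = 120: φ(120) · μ(600/120) = 32 · -1 = -32
  d = 150: φ(150) · μ(600/150) = 40 · 0 = 0
  d = 200: φ(200) · μ(600/200) = 80 · -1 = -80
  d = 300: φ(300) · μ(600/300) = 80 · -1 = -80
  d = 600: φ(600) · μ(600/600) = 160 · 1 = 160
Summing: (φ * μ)(600) = 0 + 0 + 0 + 0 + 0 + 0 + 0 + 0 + 0 + 0 + -8 + 0 + 0 + 0 + 16 + 0 + 16 + 0 + 40 + -32 + 0 + -80 + -80 + 160 = 32.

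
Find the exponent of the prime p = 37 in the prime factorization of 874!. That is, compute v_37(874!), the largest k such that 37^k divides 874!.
v_37(874!) = 23

Legendre's formula: v_p(n!) = Σ_{k ≥ 1} ⌊n / p^k⌋. For p = 37, n = 874, the terms are:
  ⌊874/37^1⌋ = ⌊874/37⌋ = 23
(the next term ⌊874/37^2⌋ = 0, terminating the sum). Summing: v_37(874!) = 23 = 23.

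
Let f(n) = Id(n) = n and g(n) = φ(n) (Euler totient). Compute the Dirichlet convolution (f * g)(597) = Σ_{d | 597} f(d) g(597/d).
(Id * φ)(597) = 1985

Divisors of 597: [1, 3, 199, 597]. For each d | 597:
  d = 1: Id(1) · φ(597/1) = 1 · 396 = 396
  d = 3: Id(3) · φ(597/3) = 3 · 198 = 594
  d = 199: Id(199) · φ(597/199) = 199 · 2 = 398
  d = 597: Id(597) · φ(597/597) = 597 · 1 = 597
Summing: (Id * φ)(597) = 396 + 594 + 398 + 597 = 1985.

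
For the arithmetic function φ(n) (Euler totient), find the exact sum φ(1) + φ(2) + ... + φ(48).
Σ_{n ≤ 48} φ(n) = 712

Compute φ(n) for each 1 ≤ n ≤ 48: φ(1) = 1, φ(2) = 1, φ(3) = 2, φ(4) = 2, φ(5) = 4, φ(6) = 2, φ(7) = 6, φ(8) = 4, φ(9) = 6, φ(10) = 4, φ(11) = 10, φ(12) = 4, φ(13) = 12, φ(14) = 6, φ(15) = 8, φ(16) = 8, φ(17) = 16, φ(18) = 6, φ(19) = 18, φ(20) = 8, φ(21) = 12, φ(22) = 10, φ(23) = 22, φ(24) = 8, φ(25) = 20, φ(26) = 12, φ(27) = 18, φ(28) = 12, φ(29) = 28, φ(30) = 8, φ(31) = 30, φ(32) = 16, φ(33) = 20, φ(34) = 16, φ(35) = 24, φ(36) = 12, φ(37) = 36, φ(38) = 18, φ(39) = 24, φ(40) = 16, φ(41) = 40, φ(42) = 12, φ(43) = 42, φ(44) = 20, φ(45) = 24, φ(46) = 22, φ(47) = 46, φ(48) = 16. Summing all 48 values: 712. (Average order: Σ_{n ≤ x} φ(n) ~ (3/π²) x². For x = 48, (3/π²)·48² ≈ 700.33.)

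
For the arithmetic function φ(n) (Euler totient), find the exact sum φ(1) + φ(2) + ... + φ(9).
Σ_{n ≤ 9} φ(n) = 28

Compute φ(n) for each 1 ≤ n ≤ 9: φ(1) = 1, φ(2) = 1, φ(3) = 2, φ(4) = 2, φ(5) = 4, φ(6) = 2, φ(7) = 6, φ(8) = 4, φ(9) = 6. Summing all 9 values: 28. (Average order: Σ_{n ≤ x} φ(n) ~ (3/π²) x². For x = 9, (3/π²)·9² ≈ 24.62.)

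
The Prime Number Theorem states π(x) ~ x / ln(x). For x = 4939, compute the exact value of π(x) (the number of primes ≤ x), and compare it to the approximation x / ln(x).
π(4939) = 660;  x/ln(x) ≈ 580.72;  relative error ≈ 12.01%.

Directly count primes up to 4939: π(4939) = 660. The PNT approximation gives 4939/ln(4939) ≈ 4939/8.50492 ≈ 580.72. Relative error (π(x) − x/ln(x)) / π(x) ≈ 12.01%; the approximation is known to undercount slightly (Li(x) is a better estimate).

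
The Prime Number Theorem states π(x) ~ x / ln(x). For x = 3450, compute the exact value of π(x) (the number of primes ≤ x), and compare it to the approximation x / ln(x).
π(3450) = 482;  x/ln(x) ≈ 423.51;  relative error ≈ 12.13%.

Directly count primes up to 3450: π(3450) = 482. The PNT approximation gives 3450/ln(3450) ≈ 3450/8.14613 ≈ 423.51. Relative error (π(x) − x/ln(x)) / π(x) ≈ 12.13%; the approximation is known to undercount slightly (Li(x) is a better estimate).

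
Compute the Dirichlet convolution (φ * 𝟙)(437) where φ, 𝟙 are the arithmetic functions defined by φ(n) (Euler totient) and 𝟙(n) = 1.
(φ * 𝟙)(437) = 437

Divisors of 437: [1, 19, 23, 437]. For each d | 437:
  d = 1: φ(1) · 𝟙(437/1) = 1 · 1 = 1
  d = 19: φ(19) · 𝟙(437/19) = 18 · 1 = 18
  d = 23: φ(23) · 𝟙(437/23) = 22 · 1 = 22
  d = 437: φ(437) · 𝟙(437/437) = 396 · 1 = 396
Summing: (φ * 𝟙)(437) = 1 + 18 + 22 + 396 = 437.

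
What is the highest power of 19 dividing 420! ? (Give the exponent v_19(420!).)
v_19(420!) = 23

Legendre's formula: v_p(n!) = Σ_{k ≥ 1} ⌊n / p^k⌋. For p = 19, n = 420, the terms are:
  ⌊420/19^1⌋ = ⌊420/19⌋ = 22
  ⌊420/19^2⌋ = ⌊420/361⌋ = 1
(the next term ⌊420/19^3⌋ = 0, terminating the sum). Summing: v_19(420!) = 22 + 1 = 23.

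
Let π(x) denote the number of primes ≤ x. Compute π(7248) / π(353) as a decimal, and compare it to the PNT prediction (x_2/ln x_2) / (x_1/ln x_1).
π(7248)/π(353) = 927/71 ≈ 13.0563;  PNT prediction ≈ 13.5517.

π(353) = 71 and π(7248) = 927, so π(7248)/π(353) ≈ 13.0563. The PNT-predicted ratio is (7248/ln(7248)) / (353/ln(353)) ≈ 13.5517. The two agree to within a few percent, as expected.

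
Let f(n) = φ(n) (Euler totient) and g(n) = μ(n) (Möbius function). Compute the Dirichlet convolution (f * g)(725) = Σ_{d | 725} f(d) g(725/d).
(φ * μ)(725) = 432

Divisors of 725: [1, 5, 25, 29, 145, 725]. For each d | 725:
  d = 1: φ(1) · μ(725/1) = 1 · 0 = 0
  d = 5: φ(5) · μ(725/5) = 4 · 1 = 4
  d = 25: φ(25) · μ(725/25) = 20 · -1 = -20
  d = 29: φ(29) · μ(725/29) = 28 · 0 = 0
  d = 145: φ(145) · μ(725/145) = 112 · -1 = -112
  d = 725: φ(725) · μ(725/725) = 560 · 1 = 560
Summing: (φ * μ)(725) = 0 + 4 + -20 + 0 + -112 + 560 = 432.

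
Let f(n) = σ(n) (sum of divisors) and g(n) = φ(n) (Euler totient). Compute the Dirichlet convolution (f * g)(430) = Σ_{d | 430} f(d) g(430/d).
(σ * φ)(430) = 3440

Divisors of 430: [1, 2, 5, 10, 43, 86, 215, 430]. For each d | 430:
  d = 1: σ(1) · φ(430/1) = 1 · 168 = 168
  d = 2: σ(2) · φ(430/2) = 3 · 168 = 504
  d = 5: σ(5) · φ(430/5) = 6 · 42 = 252
  d = 10: σ(10) · φ(430/10) = 18 · 42 = 756
  d = 43: σ(43) · φ(430/43) = 44 · 4 = 176
  d = 86: σ(86) · φ(430/86) = 132 · 4 = 528
  d = 215: σ(215) · φ(430/215) = 264 · 1 = 264
  d = 430: σ(430) · φ(430/430) = 792 · 1 = 792
Summing: (σ * φ)(430) = 168 + 504 + 252 + 756 + 176 + 528 + 264 + 792 = 3440.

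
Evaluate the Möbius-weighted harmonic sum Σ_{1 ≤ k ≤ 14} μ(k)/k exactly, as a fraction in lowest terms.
Σ μ(k)/k = -89/15015

Values of μ(k) for 1 ≤ k ≤ 14: μ(1) = 1, μ(2) = -1, μ(3) = -1, μ(5) = -1, μ(6) = 1, μ(7) = -1, μ(10) = 1, μ(11) = -1, μ(13) = -1, μ(14) = 1, with μ = 0 on non-squarefree integers. Summing μ(k)/k for k where μ(k) ≠ 0 gives -89/15015 ≈ -0.0059. (PNT ⟺ this sum → 0 as n → ∞.)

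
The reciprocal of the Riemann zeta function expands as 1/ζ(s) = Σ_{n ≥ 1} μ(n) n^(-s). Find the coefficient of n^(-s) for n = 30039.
μ(30039) = 1

Factor n = 30039 = 3 · 17 · 19 · 31. μ(n) = 0 if any exponent ≥ 2 (not squarefree); otherwise μ(n) = (−1)^{ω(n)} where ω(n) is the number of distinct prime factors. Applying: μ(30039) = 1.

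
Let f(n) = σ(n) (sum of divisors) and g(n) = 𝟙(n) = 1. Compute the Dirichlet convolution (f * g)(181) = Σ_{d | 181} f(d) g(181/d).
(σ * 𝟙)(181) = 183

Divisors of 181: [1, 181]. For each d | 181:
  d = 1: σ(1) · 𝟙(181/1) = 1 · 1 = 1
  d = 181: σ(181) · 𝟙(181/181) = 182 · 1 = 182
Summing: (σ * 𝟙)(181) = 1 + 182 = 183.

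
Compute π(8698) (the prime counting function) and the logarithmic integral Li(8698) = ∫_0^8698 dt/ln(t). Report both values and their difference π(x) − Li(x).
π(8698) = 1083;  Li(8698) ≈ 1103.72;  π(x) − Li(x) ≈ -20.72.

Direct count of primes ≤ 8698 gives π(8698) = 1083. Numerical evaluation of the logarithmic integral gives Li(8698) ≈ 1103.72. The difference π(x) − Li(x) ≈ -20.72 is typically negative for small/moderate x (Li(x) overestimates), though Littlewood's theorem shows this sign changes infinitely often.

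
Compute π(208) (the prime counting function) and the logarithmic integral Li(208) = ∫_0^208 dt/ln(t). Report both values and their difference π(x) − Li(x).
π(208) = 46;  Li(208) ≈ 51.70;  π(x) − Li(x) ≈ -5.70.

Direct count of primes ≤ 208 gives π(208) = 46. Numerical evaluation of the logarithmic integral gives Li(208) ≈ 51.70. The difference π(x) − Li(x) ≈ -5.70 is typically negative for small/moderate x (Li(x) overestimates), though Littlewood's theorem shows this sign changes infinitely often.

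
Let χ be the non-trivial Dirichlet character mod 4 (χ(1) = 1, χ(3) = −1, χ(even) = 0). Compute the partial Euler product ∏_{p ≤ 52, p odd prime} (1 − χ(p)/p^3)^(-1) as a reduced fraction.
∏ = 5542372783760447569145696690995330585/5720007308274565543266215981884637184

The odd primes p ≤ 52 are [3, 5, 7, 11, 13, 17, 19, 23, 29, 31, 37, 41, 43, 47]. For each, χ(p) = 1 if p ≡ 1 mod 4, χ(p) = −1 if p ≡ 3 mod 4. Taking (1 − χ(p)/p^3)^(-1) = p^3/(p^3 − χ(p)): (1 − (-1)/3^3)^(-1) · (1 − (1)/5^3)^(-1) · (1 − (-1)/7^3)^(-1) · (1 − (-1)/11^3)^(-1) · (1 − (1)/13^3)^(-1) · (1 − (1)/17^3)^(-1) · (1 − (-1)/19^3)^(-1) · (1 − (-1)/23^3)^(-1) · (1 − (1)/29^3)^(-1) · (1 − (-1)/31^3)^(-1) · (1 − (1)/37^3)^(-1) · (1 − (1)/41^3)^(-1) · (1 − (-1)/43^3)^(-1) · (1 − (-1)/47^3)^(-1) = 5542372783760447569145696690995330585/5720007308274565543266215981884637184.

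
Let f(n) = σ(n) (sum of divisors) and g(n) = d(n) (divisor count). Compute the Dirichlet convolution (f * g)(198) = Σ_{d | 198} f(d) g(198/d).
(σ * d)(198) = 1680

Divisors of 198: [1, 2, 3, 6, 9, 11, 18, 22, 33, 66, 99, 198]. For each d | 198:
  d = 1: σ(1) · d(198/1) = 1 · 12 = 12
  d = 2: σ(2) · d(198/2) = 3 · 6 = 18
  d = 3: σ(3) · d(198/3) = 4 · 8 = 32
  d = 6: σ(6) · d(198/6) = 12 · 4 = 48
  d = 9: σ(9) · d(198/9) = 13 · 4 = 52
  d = 11: σ(11) · d(198/11) = 12 · 6 = 72
  d = 18: σ(18) · d(198/18) = 39 · 2 = 78
  d = 22: σ(22) · d(198/22) = 36 · 3 = 108
  d = 33: σ(33) · d(198/33) = 48 · 4 = 192
  d = 66: σ(66) · d(198/66) = 144 · 2 = 288
  d = 99: σ(99) · d(198/99) = 156 · 2 = 312
  d = 198: σ(198) · d(198/198) = 468 · 1 = 468
Summing: (σ * d)(198) = 12 + 18 + 32 + 48 + 52 + 72 + 78 + 108 + 192 + 288 + 312 + 468 = 1680.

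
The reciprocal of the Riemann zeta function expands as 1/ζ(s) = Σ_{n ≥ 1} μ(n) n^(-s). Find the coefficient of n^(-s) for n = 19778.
μ(19778) = 1

Factor n = 19778 = 2 · 11 · 29 · 31. μ(n) = 0 if any exponent ≥ 2 (not squarefree); otherwise μ(n) = (−1)^{ω(n)} where ω(n) is the number of distinct prime factors. Applying: μ(19778) = 1.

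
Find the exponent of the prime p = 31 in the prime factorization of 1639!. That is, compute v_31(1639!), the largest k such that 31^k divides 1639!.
v_31(1639!) = 53

Legendre's formula: v_p(n!) = Σ_{k ≥ 1} ⌊n / p^k⌋. For p = 31, n = 1639, the terms are:
  ⌊1639/31^1⌋ = ⌊1639/31⌋ = 52
  ⌊1639/31^2⌋ = ⌊1639/961⌋ = 1
(the next term ⌊1639/31^3⌋ = 0, terminating the sum). Summing: v_31(1639!) = 52 + 1 = 53.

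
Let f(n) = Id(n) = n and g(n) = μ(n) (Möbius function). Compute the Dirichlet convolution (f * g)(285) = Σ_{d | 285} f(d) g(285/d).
(Id * μ)(285) = 144

Divisors of 285: [1, 3, 5, 15, 19, 57, 95, 285]. For each d | 285:
  d = 1: Id(1) · μ(285/1) = 1 · -1 = -1
  d = 3: Id(3) · μ(285/3) = 3 · 1 = 3
  d = 5: Id(5) · μ(285/5) = 5 · 1 = 5
  d = 15: Id(15) · μ(285/15) = 15 · -1 = -15
  d = 19: Id(19) · μ(285/19) = 19 · 1 = 19
  d = 57: Id(57) · μ(285/57) = 57 · -1 = -57
  d = 95: Id(95) · μ(285/95) = 95 · -1 = -95
  d = 285: Id(285) · μ(285/285) = 285 · 1 = 285
Summing: (Id * μ)(285) = -1 + 3 + 5 + -15 + 19 + -57 + -95 + 285 = 144.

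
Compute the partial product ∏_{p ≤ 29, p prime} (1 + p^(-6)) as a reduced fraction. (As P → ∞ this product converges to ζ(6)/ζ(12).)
∏ = 31344089837749802352541348305925546573376360/30817336289378345714068650938087086407533397

The primes p ≤ 29 are [2, 3, 5, 7, 11, 13, 17, 19, 23, 29]. For each, (1 + 1/p^6) = (p^6 + 1)/p^6. Multiplying these fractions over p ∈ [2, 3, 5, 7, 11, 13, 17, 19, 23, 29] gives 31344089837749802352541348305925546573376360/30817336289378345714068650938087086407533397. (In the limit P → ∞ this tends to ζ(6)/ζ(12).)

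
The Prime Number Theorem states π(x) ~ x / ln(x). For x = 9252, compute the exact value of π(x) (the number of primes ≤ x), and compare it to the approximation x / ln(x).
π(9252) = 1146;  x/ln(x) ≈ 1013.07;  relative error ≈ 11.60%.

Directly count primes up to 9252: π(9252) = 1146. The PNT approximation gives 9252/ln(9252) ≈ 9252/9.13260 ≈ 1013.07. Relative error (π(x) − x/ln(x)) / π(x) ≈ 11.60%; the approximation is known to undercount slightly (Li(x) is a better estimate).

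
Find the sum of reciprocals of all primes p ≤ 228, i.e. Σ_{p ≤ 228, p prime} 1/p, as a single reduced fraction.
Σ 1/p = 163511827859273678384959815113729742050404828958383078813204061634794561817548326350576887/83311209124804345037562846379881038241134671040860314654617977748077292641632790457335110

π(228) = 49, so the primes ≤ 228 are [2, 3, 5, 7, 11, 13, 17, 19, 23, 29, 31, 37, 41, 43, 47, 53, 59, 61, 67, 71, 73, 79, 83, 89, 97, 101, 103, 107, 109, 113, 127, 131, 137, 139, 149, 151, 157, 163, 167, 173, 179, 181, 191, 193, 197, 199, 211, 223, 227]. Summing 1/p over these primes: 163511827859273678384959815113729742050404828958383078813204061634794561817548326350576887/83311209124804345037562846379881038241134671040860314654617977748077292641632790457335110 ≈ 1.9627. Mertens estimate ln ln(228) + 0.2615 ≈ 1.9533.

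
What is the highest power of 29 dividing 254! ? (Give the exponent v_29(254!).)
v_29(254!) = 8

Legendre's formula: v_p(n!) = Σ_{k ≥ 1} ⌊n / p^k⌋. For p = 29, n = 254, the terms are:
  ⌊254/29^1⌋ = ⌊254/29⌋ = 8
(the next term ⌊254/29^2⌋ = 0, terminating the sum). Summing: v_29(254!) = 8 = 8.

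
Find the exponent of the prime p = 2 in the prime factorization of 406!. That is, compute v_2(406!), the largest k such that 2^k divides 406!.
v_2(406!) = 401

Legendre's formula: v_p(n!) = Σ_{k ≥ 1} ⌊n / p^k⌋. For p = 2, n = 406, the terms are:
  ⌊406/2^1⌋ = ⌊406/2⌋ = 203
  ⌊406/2^2⌋ = ⌊406/4⌋ = 101
  ⌊406/2^3⌋ = ⌊406/8⌋ = 50
  ⌊406/2^4⌋ = ⌊406/16⌋ = 25
  ⌊406/2^5⌋ = ⌊406/32⌋ = 12
  ⌊406/2^6⌋ = ⌊406/64⌋ = 6
  ⌊406/2^7⌋ = ⌊406/128⌋ = 3
  ⌊406/2^8⌋ = ⌊406/256⌋ = 1
(the next term ⌊406/2^9⌋ = 0, terminating the sum). Summing: v_2(406!) = 203 + 101 + 50 + 25 + 12 + 6 + 3 + 1 = 401.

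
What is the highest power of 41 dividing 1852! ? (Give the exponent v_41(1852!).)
v_41(1852!) = 46

Legendre's formula: v_p(n!) = Σ_{k ≥ 1} ⌊n / p^k⌋. For p = 41, n = 1852, the terms are:
  ⌊1852/41^1⌋ = ⌊1852/41⌋ = 45
  ⌊1852/41^2⌋ = ⌊1852/1681⌋ = 1
(the next term ⌊1852/41^3⌋ = 0, terminating the sum). Summing: v_41(1852!) = 45 + 1 = 46.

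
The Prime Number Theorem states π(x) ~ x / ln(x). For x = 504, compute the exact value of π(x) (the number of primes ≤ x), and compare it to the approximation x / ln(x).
π(504) = 96;  x/ln(x) ≈ 81.00;  relative error ≈ 15.63%.

Directly count primes up to 504: π(504) = 96. The PNT approximation gives 504/ln(504) ≈ 504/6.22258 ≈ 81.00. Relative error (π(x) − x/ln(x)) / π(x) ≈ 15.63%; the approximation is known to undercount slightly (Li(x) is a better estimate).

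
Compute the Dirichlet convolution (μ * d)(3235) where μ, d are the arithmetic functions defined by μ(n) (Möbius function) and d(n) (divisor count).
(μ * d)(3235) = 1

Divisors of 3235: [1, 5, 647, 3235]. For each d | 3235:
  d = 1: μ(1) · d(3235/1) = 1 · 4 = 4
  d = 5: μ(5) · d(3235/5) = -1 · 2 = -2
  d = 647: μ(647) · d(3235/647) = -1 · 2 = -2
  d = 3235: μ(3235) · d(3235/3235) = 1 · 1 = 1
Summing: (μ * d)(3235) = 4 + -2 + -2 + 1 = 1.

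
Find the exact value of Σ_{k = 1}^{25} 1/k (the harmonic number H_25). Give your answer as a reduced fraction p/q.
H_25 = 34052522467/8923714800

Direct summation: H_25 = 1 + 1/2 + ... + 1/25. The least common denominator is lcm(1, ..., 25) = 26771144400; over this denominator the numerator is 26771144400 + 13385572200 + 8923714800 + 6692786100 + 5354228880 + 4461857400 + 3824449200 + 3346393050 + 2974571600 + 2677114440 + 2433740400 + 2230928700 + 2059318800 + 1912224600 + 1784742960 + 1673196525 + 1574773200 + 1487285800 + 1409007600 + 1338557220 + 1274816400 + 1216870200 + 1163962800 + 1115464350 + 1070845776 = 102157567401, so H_25 = 102157567401/26771144400; reducing by gcd(102157567401, 26771144400) = 3 gives 34052522467/8923714800 ≈ 3.81596. (The PNT-adjacent estimate ln(25) + γ ≈ 3.79609 matches within O(1/n).)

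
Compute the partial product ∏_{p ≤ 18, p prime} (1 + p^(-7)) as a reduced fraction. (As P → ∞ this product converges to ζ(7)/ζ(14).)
∏ = 5978632292892509031852506135276312/5929491512745875728410756452578125

The primes p ≤ 18 are [2, 3, 5, 7, 11, 13, 17]. For each, (1 + 1/p^7) = (p^7 + 1)/p^7. Multiplying these fractions over p ∈ [2, 3, 5, 7, 11, 13, 17] gives 5978632292892509031852506135276312/5929491512745875728410756452578125. (In the limit P → ∞ this tends to ζ(7)/ζ(14).)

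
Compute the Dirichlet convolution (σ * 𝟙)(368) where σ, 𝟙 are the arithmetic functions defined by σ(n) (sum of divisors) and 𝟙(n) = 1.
(σ * 𝟙)(368) = 1425

Divisors of 368: [1, 2, 4, 8, 16, 23, 46, 92, 184, 368]. For each d | 368:
  d = 1: σ(1) · 𝟙(368/1) = 1 · 1 = 1
  d = 2: σ(2) · 𝟙(368/2) = 3 · 1 = 3
  d = 4: σ(4) · 𝟙(368/4) = 7 · 1 = 7
  d = 8: σ(8) · 𝟙(368/8) = 15 · 1 = 15
  d = 16: σ(16) · 𝟙(368/16) = 31 · 1 = 31
  d = 23: σ(23) · 𝟙(368/23) = 24 · 1 = 24
  d = 46: σ(46) · 𝟙(368/46) = 72 · 1 = 72
  d = 92: σ(92) · 𝟙(368/92) = 168 · 1 = 168
  d = 184: σ(184) · 𝟙(368/184) = 360 · 1 = 360
  d = 368: σ(368) · 𝟙(368/368) = 744 · 1 = 744
Summing: (σ * 𝟙)(368) = 1 + 3 + 7 + 15 + 31 + 24 + 72 + 168 + 360 + 744 = 1425.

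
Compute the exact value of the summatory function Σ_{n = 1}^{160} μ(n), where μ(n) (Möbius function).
Σ_{n ≤ 160} μ(n) = 0

Compute μ(n) for each 1 ≤ n ≤ 160: μ(1) = 1, μ(2) = -1, μ(3) = -1, μ(4) = 0, μ(5) = -1, μ(6) = 1, μ(7) = -1, μ(8) = 0, μ(9) = 0, μ(10) = 1, μ(11) = -1, μ(12) = 0, μ(13) = -1, μ(14) = 1, μ(15) = 1, μ(16) = 0, μ(17) = -1, μ(18) = 0, μ(19) = -1, μ(20) = 0, μ(21) = 1, μ(22) = 1, μ(23) = -1, μ(24) = 0, μ(25) = 0, μ(26) = 1, μ(27) = 0, μ(28) = 0, μ(29) = -1, μ(30) = -1, μ(31) = -1, μ(32) = 0, μ(33) = 1, μ(34) = 1, μ(35) = 1, μ(36) = 0, μ(37) = -1, μ(38) = 1, μ(39) = 1, μ(40) = 0, μ(41) = -1, μ(42) = -1, μ(43) = -1, μ(44) = 0, μ(45) = 0, μ(46) = 1, μ(47) = -1, μ(48) = 0, μ(49) = 0, μ(50) = 0, μ(51) = 1, μ(52) = 0, μ(53) = -1, μ(54) = 0, μ(55) = 1, μ(56) = 0, μ(57) = 1, μ(58) = 1, μ(59) = -1, μ(60) = 0, μ(61) = -1, μ(62) = 1, μ(63) = 0, μ(64) = 0, μ(65) = 1, μ(66) = -1, μ(67) = -1, μ(68) = 0, μ(69) = 1, μ(70) = -1, μ(71) = -1, μ(72) = 0, μ(73) = -1, μ(74) = 1, μ(75) = 0, μ(76) = 0, μ(77) = 1, μ(78) = -1, μ(79) = -1, μ(80) = 0, μ(81) = 0, μ(82) = 1, μ(83) = -1, μ(84) = 0, μ(85) = 1, μ(86) = 1, μ(87) = 1, μ(88) = 0, μ(89) = -1, μ(90) = 0, μ(91) = 1, μ(92) = 0, μ(93) = 1, μ(94) = 1, μ(95) = 1, μ(96) = 0, μ(97) = -1, μ(98) = 0, μ(99) = 0, μ(100) = 0, μ(101) = -1, μ(102) = -1, μ(103) = -1, μ(104) = 0, μ(105) = -1, μ(106) = 1, μ(107) = -1, μ(108) = 0, μ(109) = -1, μ(110) = -1, μ(111) = 1, μ(112) = 0, μ(113) = -1, μ(114) = -1, μ(115) = 1, μ(116) = 0, μ(117) = 0, μ(118) = 1, μ(119) = 1, μ(120) = 0, μ(121) = 0, μ(122) = 1, μ(123) = 1, μ(124) = 0, μ(125) = 0, μ(126) = 0, μ(127) = -1, μ(128) = 0, μ(129) = 1, μ(130) = -1, μ(131) = -1, μ(132) = 0, μ(133) = 1, μ(134) = 1, μ(135) = 0, μ(136) = 0, μ(137) = -1, μ(138) = -1, μ(139) = -1, μ(140) = 0, μ(141) = 1, μ(142) = 1, μ(143) = 1, μ(144) = 0, μ(145) = 1, μ(146) = 1, μ(147) = 0, μ(148) = 0, μ(149) = -1, μ(150) = 0, μ(151) = -1, μ(152) = 0, μ(153) = 0, μ(154) = -1, μ(155) = 1, μ(156) = 0, μ(157) = -1, μ(158) = 1, μ(159) = 1, μ(160) = 0. Summing all 160 values: 0. (Mertens function M(x) = Σ_{n ≤ x} μ(n); on average M(x) should be small (PNT ⟺ M(x) = o(x)).)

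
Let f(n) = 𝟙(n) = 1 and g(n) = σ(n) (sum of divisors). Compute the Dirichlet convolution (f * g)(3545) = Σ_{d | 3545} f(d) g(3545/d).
(𝟙 * σ)(3545) = 4977

Divisors of 3545: [1, 5, 709, 3545]. For each d | 3545:
  d = 1: 𝟙(1) · σ(3545/1) = 1 · 4260 = 4260
  d = 5: 𝟙(5) · σ(3545/5) = 1 · 710 = 710
  d = 709: 𝟙(709) · σ(3545/709) = 1 · 6 = 6
  d = 3545: 𝟙(3545) · σ(3545/3545) = 1 · 1 = 1
Summing: (𝟙 * σ)(3545) = 4260 + 710 + 6 + 1 = 4977.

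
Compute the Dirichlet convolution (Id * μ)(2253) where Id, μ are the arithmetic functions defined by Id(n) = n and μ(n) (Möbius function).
(Id * μ)(2253) = 1500

Divisors of 2253: [1, 3, 751, 2253]. For each d | 2253:
  d = 1: Id(1) · μ(2253/1) = 1 · 1 = 1
  d = 3: Id(3) · μ(2253/3) = 3 · -1 = -3
  d = 751: Id(751) · μ(2253/751) = 751 · -1 = -751
  d = 2253: Id(2253) · μ(2253/2253) = 2253 · 1 = 2253
Summing: (Id * μ)(2253) = 1 + -3 + -751 + 2253 = 1500.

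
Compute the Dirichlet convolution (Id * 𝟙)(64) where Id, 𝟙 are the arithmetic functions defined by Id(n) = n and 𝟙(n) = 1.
(Id * 𝟙)(64) = 127

Divisors of 64: [1, 2, 4, 8, 16, 32, 64]. For each d | 64:
  d = 1: Id(1) · 𝟙(64/1) = 1 · 1 = 1
  d = 2: Id(2) · 𝟙(64/2) = 2 · 1 = 2
  d = 4: Id(4) · 𝟙(64/4) = 4 · 1 = 4
  d = 8: Id(8) · 𝟙(64/8) = 8 · 1 = 8
  d = 16: Id(16) · 𝟙(64/16) = 16 · 1 = 16
  d = 32: Id(32) · 𝟙(64/32) = 32 · 1 = 32
  d = 64: Id(64) · 𝟙(64/64) = 64 · 1 = 64
Summing: (Id * 𝟙)(64) = 1 + 2 + 4 + 8 + 16 + 32 + 64 = 127.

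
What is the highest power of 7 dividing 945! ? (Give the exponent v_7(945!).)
v_7(945!) = 156

Legendre's formula: v_p(n!) = Σ_{k ≥ 1} ⌊n / p^k⌋. For p = 7, n = 945, the terms are:
  ⌊945/7^1⌋ = ⌊945/7⌋ = 135
  ⌊945/7^2⌋ = ⌊945/49⌋ = 19
  ⌊945/7^3⌋ = ⌊945/343⌋ = 2
(the next term ⌊945/7^4⌋ = 0, terminating the sum). Summing: v_7(945!) = 135 + 19 + 2 = 156.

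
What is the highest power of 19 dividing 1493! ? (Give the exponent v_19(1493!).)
v_19(1493!) = 82

Legendre's formula: v_p(n!) = Σ_{k ≥ 1} ⌊n / p^k⌋. For p = 19, n = 1493, the terms are:
  ⌊1493/19^1⌋ = ⌊1493/19⌋ = 78
  ⌊1493/19^2⌋ = ⌊1493/361⌋ = 4
(the next term ⌊1493/19^3⌋ = 0, terminating the sum). Summing: v_19(1493!) = 78 + 4 = 82.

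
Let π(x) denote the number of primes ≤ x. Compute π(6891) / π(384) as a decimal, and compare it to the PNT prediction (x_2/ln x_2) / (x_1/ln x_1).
π(6891)/π(384) = 886/76 ≈ 11.6579;  PNT prediction ≈ 12.0827.

π(384) = 76 and π(6891) = 886, so π(6891)/π(384) ≈ 11.6579. The PNT-predicted ratio is (6891/ln(6891)) / (384/ln(384)) ≈ 12.0827. The two agree to within a few percent, as expected.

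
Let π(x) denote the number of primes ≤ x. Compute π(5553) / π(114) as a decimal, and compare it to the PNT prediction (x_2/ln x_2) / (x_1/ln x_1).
π(5553)/π(114) = 732/30 ≈ 24.4000;  PNT prediction ≈ 26.7572.

π(114) = 30 and π(5553) = 732, so π(5553)/π(114) ≈ 24.4000. The PNT-predicted ratio is (5553/ln(5553)) / (114/ln(114)) ≈ 26.7572. The two agree to within a few percent, as expected.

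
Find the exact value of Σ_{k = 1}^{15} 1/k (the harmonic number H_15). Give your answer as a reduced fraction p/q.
H_15 = 1195757/360360

Direct summation: H_15 = 1 + 1/2 + ... + 1/15. The least common denominator is lcm(1, ..., 15) = 360360; over this denominator the numerator is 360360 + 180180 + 120120 + 90090 + 72072 + 60060 + 51480 + 45045 + 40040 + 36036 + 32760 + 30030 + 27720 + 25740 + 24024 = 1195757, so H_15 = 1195757/360360 (already in lowest terms) ≈ 3.31823. (The PNT-adjacent estimate ln(15) + γ ≈ 3.28527 matches within O(1/n).)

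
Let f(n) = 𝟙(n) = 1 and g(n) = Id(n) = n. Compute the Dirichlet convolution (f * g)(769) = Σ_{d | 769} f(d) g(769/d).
(𝟙 * Id)(769) = 770

Divisors of 769: [1, 769]. For each d | 769:
  d = 1: 𝟙(1) · Id(769/1) = 1 · 769 = 769
  d = 769: 𝟙(769) · Id(769/769) = 1 · 1 = 1
Summing: (𝟙 * Id)(769) = 769 + 1 = 770.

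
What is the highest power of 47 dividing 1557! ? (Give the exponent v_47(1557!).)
v_47(1557!) = 33

Legendre's formula: v_p(n!) = Σ_{k ≥ 1} ⌊n / p^k⌋. For p = 47, n = 1557, the terms are:
  ⌊1557/47^1⌋ = ⌊1557/47⌋ = 33
(the next term ⌊1557/47^2⌋ = 0, terminating the sum). Summing: v_47(1557!) = 33 = 33.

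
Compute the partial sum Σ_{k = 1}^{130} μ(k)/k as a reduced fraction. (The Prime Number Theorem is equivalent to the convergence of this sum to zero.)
Σ μ(k)/k = -2045175533356853827340059964229935649243392971/4014476939333036189094441199026045136645885247730

Values of μ(k) for 1 ≤ k ≤ 130: μ(1) = 1, μ(2) = -1, μ(3) = -1, μ(5) = -1, μ(6) = 1, μ(7) = -1, μ(10) = 1, μ(11) = -1, μ(13) = -1, μ(14) = 1, μ(15) = 1, μ(17) = -1, μ(19) = -1, μ(21) = 1, μ(22) = 1, μ(23) = -1, μ(26) = 1, μ(29) = -1, μ(30) = -1, μ(31) = -1, μ(33) = 1, μ(34) = 1, μ(35) = 1, μ(37) = -1, μ(38) = 1, μ(39) = 1, μ(41) = -1, μ(42) = -1, μ(43) = -1, μ(46) = 1, μ(47) = -1, μ(51) = 1, μ(53) = -1, μ(55) = 1, μ(57) = 1, μ(58) = 1, μ(59) = -1, μ(61) = -1, μ(62) = 1, μ(65) = 1, μ(66) = -1, μ(67) = -1, μ(69) = 1, μ(70) = -1, μ(71) = -1, μ(73) = -1, μ(74) = 1, μ(77) = 1, μ(78) = -1, μ(79) = -1, μ(82) = 1, μ(83) = -1, μ(85) = 1, μ(86) = 1, μ(87) = 1, μ(89) = -1, μ(91) = 1, μ(93) = 1, μ(94) = 1, μ(95) = 1, μ(97) = -1, μ(101) = -1, μ(102) = -1, μ(103) = -1, μ(105) = -1, μ(106) = 1, μ(107) = -1, μ(109) = -1, μ(110) = -1, μ(111) = 1, μ(113) = -1, μ(114) = -1, μ(115) = 1, μ(118) = 1, μ(119) = 1, μ(122) = 1, μ(123) = 1, μ(127) = -1, μ(129) = 1, μ(130) = -1, with μ = 0 on non-squarefree integers. Summing μ(k)/k for k where μ(k) ≠ 0 gives -2045175533356853827340059964229935649243392971/4014476939333036189094441199026045136645885247730 ≈ -0.0005. (PNT ⟺ this sum → 0 as n → ∞.)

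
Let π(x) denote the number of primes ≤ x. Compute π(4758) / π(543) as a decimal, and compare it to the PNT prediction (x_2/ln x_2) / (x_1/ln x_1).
π(4758)/π(543) = 640/100 ≈ 6.4000;  PNT prediction ≈ 6.5164.

π(543) = 100 and π(4758) = 640, so π(4758)/π(543) ≈ 6.4000. The PNT-predicted ratio is (4758/ln(4758)) / (543/ln(543)) ≈ 6.5164. The two agree to within a few percent, as expected.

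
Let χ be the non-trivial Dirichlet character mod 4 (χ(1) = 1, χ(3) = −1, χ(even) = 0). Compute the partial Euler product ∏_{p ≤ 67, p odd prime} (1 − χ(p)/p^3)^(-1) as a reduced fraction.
∏ = 497044101252700953274063170881740849527845657594881/512972994773739111227016105418519405174088647311360

The odd primes p ≤ 67 are [3, 5, 7, 11, 13, 17, 19, 23, 29, 31, 37, 41, 43, 47, 53, 59, 61, 67]. For each, χ(p) = 1 if p ≡ 1 mod 4, χ(p) = −1 if p ≡ 3 mod 4. Taking (1 − χ(p)/p^3)^(-1) = p^3/(p^3 − χ(p)): (1 − (-1)/3^3)^(-1) · (1 − (1)/5^3)^(-1) · (1 − (-1)/7^3)^(-1) · (1 − (-1)/11^3)^(-1) · (1 − (1)/13^3)^(-1) · (1 − (1)/17^3)^(-1) · (1 − (-1)/19^3)^(-1) · (1 − (-1)/23^3)^(-1) · (1 − (1)/29^3)^(-1) · (1 − (-1)/31^3)^(-1) · (1 − (1)/37^3)^(-1) · (1 − (1)/41^3)^(-1) · (1 − (-1)/43^3)^(-1) · (1 − (-1)/47^3)^(-1) · (1 − (1)/53^3)^(-1) · (1 − (-1)/59^3)^(-1) · (1 − (1)/61^3)^(-1) · (1 − (-1)/67^3)^(-1) = 497044101252700953274063170881740849527845657594881/512972994773739111227016105418519405174088647311360.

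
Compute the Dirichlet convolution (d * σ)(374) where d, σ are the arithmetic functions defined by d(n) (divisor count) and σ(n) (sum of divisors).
(d * σ)(374) = 1400

Divisors of 374: [1, 2, 11, 17, 22, 34, 187, 374]. For each d | 374:
  d = 1: d(1) · σ(374/1) = 1 · 648 = 648
  d = 2: d(2) · σ(374/2) = 2 · 216 = 432
  d = 11: d(11) · σ(374/11) = 2 · 54 = 108
  d = 17: d(17) · σ(374/17) = 2 · 36 = 72
  d = 22: d(22) · σ(374/22) = 4 · 18 = 72
  d = 34: d(34) · σ(374/34) = 4 · 12 = 48
  d = 187: d(187) · σ(374/187) = 4 · 3 = 12
  d = 374: d(374) · σ(374/374) = 8 · 1 = 8
Summing: (d * σ)(374) = 648 + 432 + 108 + 72 + 72 + 48 + 12 + 8 = 1400.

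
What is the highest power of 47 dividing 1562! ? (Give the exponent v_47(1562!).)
v_47(1562!) = 33

Legendre's formula: v_p(n!) = Σ_{k ≥ 1} ⌊n / p^k⌋. For p = 47, n = 1562, the terms are:
  ⌊1562/47^1⌋ = ⌊1562/47⌋ = 33
(the next term ⌊1562/47^2⌋ = 0, terminating the sum). Summing: v_47(1562!) = 33 = 33.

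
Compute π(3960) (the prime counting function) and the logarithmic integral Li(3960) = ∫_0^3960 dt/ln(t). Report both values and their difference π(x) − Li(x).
π(3960) = 548;  Li(3960) ≈ 560.54;  π(x) − Li(x) ≈ -12.54.

Direct count of primes ≤ 3960 gives π(3960) = 548. Numerical evaluation of the logarithmic integral gives Li(3960) ≈ 560.54. The difference π(x) − Li(x) ≈ -12.54 is typically negative for small/moderate x (Li(x) overestimates), though Littlewood's theorem shows this sign changes infinitely often.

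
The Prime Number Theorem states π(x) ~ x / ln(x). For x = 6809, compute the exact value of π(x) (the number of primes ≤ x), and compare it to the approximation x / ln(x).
π(6809) = 876;  x/ln(x) ≈ 771.47;  relative error ≈ 11.93%.

Directly count primes up to 6809: π(6809) = 876. The PNT approximation gives 6809/ln(6809) ≈ 6809/8.82600 ≈ 771.47. Relative error (π(x) − x/ln(x)) / π(x) ≈ 11.93%; the approximation is known to undercount slightly (Li(x) is a better estimate).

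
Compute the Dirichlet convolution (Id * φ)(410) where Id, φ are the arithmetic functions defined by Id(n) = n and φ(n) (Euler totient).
(Id * φ)(410) = 2187

Divisors of 410: [1, 2, 5, 10, 41, 82, 205, 410]. For each d | 410:
  d = 1: Id(1) · φ(410/1) = 1 · 160 = 160
  d = 2: Id(2) · φ(410/2) = 2 · 160 = 320
  d = 5: Id(5) · φ(410/5) = 5 · 40 = 200
  d = 10: Id(10) · φ(410/10) = 10 · 40 = 400
  d = 41: Id(41) · φ(410/41) = 41 · 4 = 164
  d = 82: Id(82) · φ(410/82) = 82 · 4 = 328
  d = 205: Id(205) · φ(410/205) = 205 · 1 = 205
  d = 410: Id(410) · φ(410/410) = 410 · 1 = 410
Summing: (Id * φ)(410) = 160 + 320 + 200 + 400 + 164 + 328 + 205 + 410 = 2187.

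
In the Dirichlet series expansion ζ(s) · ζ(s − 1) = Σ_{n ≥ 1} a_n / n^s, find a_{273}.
σ(273) = 448

In the product (Σ m^0/m^s)(Σ k / k^s) = Σ (Σ_{d | n} d) / n^s, the coefficient of 1/n^s is σ(n) = Σ_{d | n} d. For n = 273, divisors are [1, 3, 7, 13, 21, 39, 91, 273]; summing: σ(273) = 448.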